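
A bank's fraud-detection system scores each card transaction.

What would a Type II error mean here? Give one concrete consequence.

With the conventional null hypothesis that the transaction is legitimate:
A Type II error is failing to reject H₀ when H₀ is false.
Here that means approving the transaction when actually the transaction is fraudulent.

A Type II error would mean concluding that the transaction is legitimate (or at least failing to establish that the transaction is fraudulent) when in fact the transaction is fraudulent. Consequence: a fraudulent charge goes through and the bank absorbs the loss.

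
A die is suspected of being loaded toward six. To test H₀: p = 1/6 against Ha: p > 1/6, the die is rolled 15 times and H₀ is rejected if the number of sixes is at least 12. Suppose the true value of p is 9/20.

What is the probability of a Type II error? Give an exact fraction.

A Type II error is failing to reject when Ha holds: with p = 9/20, β = P(Y ≤ 11).
Adding the binomial probabilities P(Y=0)+…+P(Y=11) at p = 9/20 gives 8140171073330835209/8192000000000000000.

8140171073330835209/8192000000000000000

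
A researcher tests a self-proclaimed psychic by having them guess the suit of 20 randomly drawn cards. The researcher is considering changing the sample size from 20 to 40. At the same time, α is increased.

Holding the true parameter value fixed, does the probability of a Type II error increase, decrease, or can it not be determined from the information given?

It decreases.

A larger sample reduces the standard error, pulling the sampling distribution under Ha further from the non-rejection region. With a larger α the critical value moves toward the center, so more of the Ha sampling distribution lies in the rejection region. Both changes push β in the same direction.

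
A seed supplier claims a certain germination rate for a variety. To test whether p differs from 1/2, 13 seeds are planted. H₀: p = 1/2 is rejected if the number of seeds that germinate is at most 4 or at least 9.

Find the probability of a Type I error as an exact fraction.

The significance level is the null-hypothesis probability of the rejection region {≤4} ∪ {≥9}.
Each tail has probability (1 + 13 + 78 + 286 + 715)/8192; doubling gives α = 2186/8192 = 1093/4096.

1093/4096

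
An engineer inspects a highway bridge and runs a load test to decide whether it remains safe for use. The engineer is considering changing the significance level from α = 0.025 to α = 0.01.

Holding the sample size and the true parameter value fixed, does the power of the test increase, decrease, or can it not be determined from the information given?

It decreases.

Tightening α shrinks the rejection region. When Ha holds, fewer sample outcomes clear the stricter threshold, so more fall in the acceptance region.
Since power = 1 − β and β increases, power decreases.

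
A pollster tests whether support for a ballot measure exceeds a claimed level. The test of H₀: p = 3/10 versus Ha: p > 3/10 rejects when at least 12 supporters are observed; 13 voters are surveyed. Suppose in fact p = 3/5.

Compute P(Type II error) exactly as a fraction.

1205291336/1220703125

Under the alternative p = 3/5, S ~ Binomial(13, 3/5); β is the probability the test does not reject, P(S < 12).
Adding the binomial probabilities P(S=0)+…+P(S=11) at p = 3/5 gives 1205291336/1220703125.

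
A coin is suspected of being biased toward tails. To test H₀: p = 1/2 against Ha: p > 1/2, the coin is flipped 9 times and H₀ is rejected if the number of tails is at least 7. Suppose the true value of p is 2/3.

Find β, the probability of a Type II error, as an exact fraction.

12259/19683

β = P(fail to reject H₀ | Ha true) = P(X ≤ 6 | p = 2/3), X ~ Binomial(9, 2/3).
Equivalently, β = 1 − P(X ≥ 7) = 12259/19683.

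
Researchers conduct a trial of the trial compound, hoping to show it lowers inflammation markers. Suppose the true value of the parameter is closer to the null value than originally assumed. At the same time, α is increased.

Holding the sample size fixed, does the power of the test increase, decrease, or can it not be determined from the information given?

Cannot be determined from the information given.

The first change alone would make β increase; the second alone would make β decrease. Which effect dominates depends on the magnitudes, which are not given.
Since power = 1 − β, the effect on power is likewise indeterminate.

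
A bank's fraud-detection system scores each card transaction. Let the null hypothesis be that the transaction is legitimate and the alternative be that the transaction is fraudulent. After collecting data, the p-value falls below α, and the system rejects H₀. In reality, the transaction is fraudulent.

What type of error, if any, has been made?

The test rejected a false H₀ — the decision matches the true state.

Neither — the decision is correct.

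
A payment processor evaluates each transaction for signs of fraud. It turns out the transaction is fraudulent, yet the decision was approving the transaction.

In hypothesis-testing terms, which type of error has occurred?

Type II error

The null hypothesis here is that the transaction is legitimate.
'Approving the transaction' corresponds to failing to reject H₀.
H₀ was not rejected but H₀ is false — a Type II error (false negative).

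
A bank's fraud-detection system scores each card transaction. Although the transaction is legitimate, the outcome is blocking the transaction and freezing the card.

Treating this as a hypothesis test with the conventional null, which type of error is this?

Type I error

The null hypothesis here is that the transaction is legitimate.
'Blocking the transaction and freezing the card' corresponds to rejecting H₀.
H₀ was rejected but H₀ is true — a Type I error (false positive).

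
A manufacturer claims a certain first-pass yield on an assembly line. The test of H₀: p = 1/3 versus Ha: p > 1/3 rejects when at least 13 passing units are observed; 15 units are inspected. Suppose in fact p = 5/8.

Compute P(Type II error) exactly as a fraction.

β = P(fail to reject H₀ | Ha true) = P(K ≤ 12 | p = 5/8), K ~ Binomial(15, 5/8).
Summing C(15,j)·(5/8)^j·(3/8)^{15-j} for j = 0..12 gives 33725631854457/35184372088832.

33725631854457/35184372088832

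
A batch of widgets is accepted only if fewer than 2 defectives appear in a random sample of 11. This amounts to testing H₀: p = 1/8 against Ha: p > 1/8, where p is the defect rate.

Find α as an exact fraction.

Under H₀, S ~ Binomial(11, 1/8); the Type I error rate is P(S ≥ 2).
α = 1 − P(S ≤ 1) = 1 − 2542277241/4294967296 = 1752690055/4294967296.

1752690055/4294967296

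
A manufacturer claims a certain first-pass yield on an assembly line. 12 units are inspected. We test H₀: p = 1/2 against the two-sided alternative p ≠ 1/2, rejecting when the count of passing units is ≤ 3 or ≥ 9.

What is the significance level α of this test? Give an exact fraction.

The significance level is the null-hypothesis probability of the rejection region {≤3} ∪ {≥9}.
Each tail has probability (1 + 12 + 66 + 220)/4096; doubling gives α = 598/4096 = 299/2048.

299/2048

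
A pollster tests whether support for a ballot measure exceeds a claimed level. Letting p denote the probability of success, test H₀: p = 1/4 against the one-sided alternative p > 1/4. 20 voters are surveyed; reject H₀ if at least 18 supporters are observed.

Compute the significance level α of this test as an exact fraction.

1771/1099511627776

α = P(reject H₀ | H₀ true) = P(X ≥ 18 | p = 1/4), with X ~ Binomial(20, 1/4).
P(X ≥ 18) = Σ_{j=18}^{20} C(20,j)·(1/4)^j·(3/4)^{20-j} = 1771/1099511627776.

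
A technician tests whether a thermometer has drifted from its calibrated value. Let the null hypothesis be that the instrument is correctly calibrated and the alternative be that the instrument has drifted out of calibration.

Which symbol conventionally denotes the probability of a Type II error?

β

P(Type II error) = P(fail to reject H₀ | H₀ false) = β.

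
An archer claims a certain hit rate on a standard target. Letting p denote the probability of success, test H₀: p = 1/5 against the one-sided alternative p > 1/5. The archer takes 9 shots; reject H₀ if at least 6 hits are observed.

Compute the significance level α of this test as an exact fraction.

α = P(reject H₀ | H₀ true) = P(K ≥ 6 | p = 1/5), with K ~ Binomial(9, 1/5).
P(K ≥ 6) = Σ_{j=6}^{9} C(9,j)·(1/5)^j·(4/5)^{9-j} = 5989/1953125.

5989/1953125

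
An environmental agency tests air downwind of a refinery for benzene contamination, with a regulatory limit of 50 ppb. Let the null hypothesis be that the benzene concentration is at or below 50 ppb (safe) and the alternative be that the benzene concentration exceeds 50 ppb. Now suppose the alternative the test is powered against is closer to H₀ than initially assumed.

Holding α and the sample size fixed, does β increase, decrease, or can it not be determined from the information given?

When the true parameter is near the null value, the test has a harder time distinguishing Ha from H₀.

It increases.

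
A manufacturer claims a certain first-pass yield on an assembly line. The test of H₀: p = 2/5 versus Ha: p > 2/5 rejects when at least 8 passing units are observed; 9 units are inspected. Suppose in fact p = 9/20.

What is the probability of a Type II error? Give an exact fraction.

126837738533/128000000000

β = P(fail to reject H₀ | Ha true) = P(K ≤ 7 | p = 9/20), K ~ Binomial(9, 9/20).
Adding the binomial probabilities P(K=0)+…+P(K=7) at p = 9/20 gives 126837738533/128000000000.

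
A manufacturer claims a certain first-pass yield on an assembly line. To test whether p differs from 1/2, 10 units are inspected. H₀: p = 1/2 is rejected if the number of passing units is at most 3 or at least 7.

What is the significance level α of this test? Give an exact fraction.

The significance level is the null-hypothesis probability of the rejection region {≤3} ∪ {≥7}.
By symmetry, α = 2·P(S ≤ 3) = 2·(1 + 10 + 45 + 120)/1024 = 352/1024 = 11/32.

11/32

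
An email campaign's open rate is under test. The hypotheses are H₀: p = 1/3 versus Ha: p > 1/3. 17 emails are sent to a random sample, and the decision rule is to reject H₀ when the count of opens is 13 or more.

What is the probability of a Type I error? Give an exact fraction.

44099/129140163

The Type I error probability is α = P(K ≥ 13) computed under H₀, where K ~ Binomial(17, 1/3).
Summing C(17,j)(1/3)^j(2/3)^{17−j} for j = 13,…,17 gives 44099/129140163.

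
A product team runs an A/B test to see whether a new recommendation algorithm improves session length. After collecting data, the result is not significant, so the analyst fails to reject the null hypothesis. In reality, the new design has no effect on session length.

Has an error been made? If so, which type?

Neither — the decision is correct.

The conventional null hypothesis here is that the new design has no effect on session length.
The test retained a true H₀ — the decision matches the true state.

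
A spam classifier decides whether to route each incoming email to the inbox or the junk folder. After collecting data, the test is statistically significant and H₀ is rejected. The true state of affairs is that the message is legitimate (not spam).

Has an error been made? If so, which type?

The conventional null hypothesis here is that the message is legitimate (not spam).
H₀ was rejected, but H₀ is actually true.
Rejecting a true null hypothesis is a Type I error (false positive).

Type I error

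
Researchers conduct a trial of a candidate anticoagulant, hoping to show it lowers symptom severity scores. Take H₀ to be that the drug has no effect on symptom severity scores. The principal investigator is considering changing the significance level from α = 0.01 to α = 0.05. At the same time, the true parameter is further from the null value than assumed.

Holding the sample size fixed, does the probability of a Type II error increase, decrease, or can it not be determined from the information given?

With a larger α the critical value moves toward the center, so more of the Ha sampling distribution lies in the rejection region. A larger true effect moves the Ha sampling distribution further from the H₀ critical value, making rejection more likely when Ha is true. Both changes push β in the same direction.

It decreases.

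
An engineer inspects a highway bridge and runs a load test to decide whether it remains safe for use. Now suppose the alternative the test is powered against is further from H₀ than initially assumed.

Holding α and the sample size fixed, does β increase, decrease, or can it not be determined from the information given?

It decreases.

The further the true parameter sits from the null value, the more of the Ha sampling distribution falls in the rejection region.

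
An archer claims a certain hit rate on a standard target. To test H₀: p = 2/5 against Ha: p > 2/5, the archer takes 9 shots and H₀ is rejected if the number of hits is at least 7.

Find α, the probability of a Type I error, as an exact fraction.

Under H₀, K ~ Binomial(9, 2/5), and α = P(K ≥ 7).
P(K ≥ 7) = Σ_{j=7}^{9} C(9,j)·(2/5)^j·(3/5)^{9-j} = 48896/1953125.

48896/1953125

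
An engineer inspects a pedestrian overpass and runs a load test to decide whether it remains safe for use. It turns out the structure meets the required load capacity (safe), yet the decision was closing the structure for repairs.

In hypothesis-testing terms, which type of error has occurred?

Type I error

The null hypothesis here is that the structure meets the required load capacity (safe).
'Closing the structure for repairs' corresponds to rejecting H₀.
H₀ was rejected but H₀ is true — a Type I error (false positive).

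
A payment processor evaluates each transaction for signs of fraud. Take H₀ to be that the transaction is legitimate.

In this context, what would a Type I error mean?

A Type I error would mean concluding that the transaction is fraudulent when in fact the transaction is legitimate.

A Type I error is rejecting H₀ when H₀ is true.
Here that means blocking the transaction and freezing the card when actually the transaction is legitimate.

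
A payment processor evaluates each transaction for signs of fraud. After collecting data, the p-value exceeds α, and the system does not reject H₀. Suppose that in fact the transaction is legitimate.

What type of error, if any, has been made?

The conventional null hypothesis here is that the transaction is legitimate.
The test retained a true H₀ — the decision matches the true state.

No error (correct decision).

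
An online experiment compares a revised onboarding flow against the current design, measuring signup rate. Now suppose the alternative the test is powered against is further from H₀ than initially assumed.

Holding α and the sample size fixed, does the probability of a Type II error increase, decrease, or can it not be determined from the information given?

It decreases.

A bigger departure from H₀ is easier for the test to detect, so it fails to reject less often.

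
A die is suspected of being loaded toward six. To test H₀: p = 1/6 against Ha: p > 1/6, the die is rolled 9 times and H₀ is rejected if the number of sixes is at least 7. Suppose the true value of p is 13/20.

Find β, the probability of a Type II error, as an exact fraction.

5301813769/8000000000

A Type II error is failing to reject when Ha holds: with p = 13/20, β = P(K ≤ 6).
Equivalently, β = 1 − P(K ≥ 7) = 5301813769/8000000000.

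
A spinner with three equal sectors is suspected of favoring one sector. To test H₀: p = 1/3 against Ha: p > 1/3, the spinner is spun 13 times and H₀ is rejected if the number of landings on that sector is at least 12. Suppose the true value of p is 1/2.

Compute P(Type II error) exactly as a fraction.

A Type II error is failing to reject when Ha holds: with p = 1/2, β = P(X ≤ 11).
Summing C(13,j)·(1/2)^j·(1/2)^{13-j} for j = 0..11 gives 4089/4096.

4089/4096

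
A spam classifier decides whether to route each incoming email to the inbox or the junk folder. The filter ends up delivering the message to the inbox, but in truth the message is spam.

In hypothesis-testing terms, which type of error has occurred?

Type II error

The null hypothesis here is that the message is legitimate (not spam).
'Delivering the message to the inbox' corresponds to failing to reject H₀.
H₀ was not rejected but H₀ is false — a Type II error (false negative).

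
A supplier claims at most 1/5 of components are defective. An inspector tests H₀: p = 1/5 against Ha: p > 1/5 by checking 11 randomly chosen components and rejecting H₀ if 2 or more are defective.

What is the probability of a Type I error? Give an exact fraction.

6619897/9765625

Under H₀, Y ~ Binomial(11, 1/5); the Type I error rate is P(Y ≥ 2).
Via the complement, α = 1 − Σ_{j=0}^{1} C(11,j)(1/5)^j(4/5)^{11-j} = 6619897/9765625.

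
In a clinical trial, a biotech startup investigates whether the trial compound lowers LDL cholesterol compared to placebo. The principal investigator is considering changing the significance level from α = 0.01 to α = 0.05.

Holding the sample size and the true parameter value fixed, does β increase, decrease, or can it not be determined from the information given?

With a larger α the critical value moves toward the center, so more of the Ha sampling distribution lies in the rejection region.

It decreases.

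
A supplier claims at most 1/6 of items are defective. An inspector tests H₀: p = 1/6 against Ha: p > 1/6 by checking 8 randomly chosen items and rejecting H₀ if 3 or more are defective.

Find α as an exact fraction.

The significance level is the probability, assuming p = 1/6, of seeing 3 or more defectives in 8 draws.
Via the complement, α = 1 − Σ_{j=0}^{2} C(8,j)(1/6)^j(5/6)^{8-j} = 75497/559872.

75497/559872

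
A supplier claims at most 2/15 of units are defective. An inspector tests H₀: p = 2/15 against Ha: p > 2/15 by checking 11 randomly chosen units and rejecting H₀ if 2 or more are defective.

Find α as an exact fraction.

Under H₀, X ~ Binomial(11, 2/15); the Type I error rate is P(X ≥ 2).
Via the complement, α = 1 − Σ_{j=0}^{1} C(11,j)(2/15)^j(13/15)^{11-j} = 764941728932/1729951171875.

764941728932/1729951171875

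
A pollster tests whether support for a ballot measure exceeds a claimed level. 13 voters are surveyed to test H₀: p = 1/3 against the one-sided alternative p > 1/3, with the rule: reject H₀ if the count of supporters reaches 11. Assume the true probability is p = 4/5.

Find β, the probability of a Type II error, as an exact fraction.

608334741/1220703125

A Type II error is failing to reject when Ha holds: with p = 4/5, β = P(Y ≤ 10).
Equivalently, β = 1 − P(Y ≥ 11) = 608334741/1220703125.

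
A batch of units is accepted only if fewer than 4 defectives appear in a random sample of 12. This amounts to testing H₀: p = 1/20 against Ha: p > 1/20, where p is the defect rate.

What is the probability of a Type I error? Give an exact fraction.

α = P(reject H₀ | H₀ true) = P(X ≥ 4 | p = 1/20), X ~ Binomial(12, 1/20).
Via the complement, α = 1 − Σ_{j=0}^{3} C(12,j)(1/20)^j(19/20)^{12-j} = 1832061525793/819200000000000.

1832061525793/819200000000000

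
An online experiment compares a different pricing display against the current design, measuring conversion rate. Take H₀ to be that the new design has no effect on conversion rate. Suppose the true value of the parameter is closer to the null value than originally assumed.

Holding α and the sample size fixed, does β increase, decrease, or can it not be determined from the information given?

When the true parameter is near the null value, the test has a harder time distinguishing Ha from H₀.

It increases.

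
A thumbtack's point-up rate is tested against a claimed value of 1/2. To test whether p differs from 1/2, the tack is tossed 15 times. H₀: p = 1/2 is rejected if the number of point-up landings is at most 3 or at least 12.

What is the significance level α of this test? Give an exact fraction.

9/256

Under H₀, K ~ Binomial(15, 1/2); α is the probability of landing in either tail, P(K ≤ 3) + P(K ≥ 12).
By symmetry, α = 2·P(K ≤ 3) = 2·(1 + 15 + 105 + 455)/32768 = 1152/32768 = 9/256.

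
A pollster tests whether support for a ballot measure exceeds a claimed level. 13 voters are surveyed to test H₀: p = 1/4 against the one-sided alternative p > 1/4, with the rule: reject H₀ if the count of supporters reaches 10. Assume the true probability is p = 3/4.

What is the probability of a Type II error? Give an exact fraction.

3487541/8388608

β = P(fail to reject H₀ | Ha true) = P(X ≤ 9 | p = 3/4), X ~ Binomial(13, 3/4).
Equivalently, β = 1 − P(X ≥ 10) = 3487541/8388608.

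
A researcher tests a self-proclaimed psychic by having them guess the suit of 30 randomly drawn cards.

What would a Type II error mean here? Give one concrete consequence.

With the conventional null hypothesis that the subject is guessing at random (p = 1/4):
A Type II error is failing to reject H₀ when H₀ is false.
Here that means concluding there is no evidence of ability when actually the subject performs better than chance.

A Type II error would mean concluding that the subject is guessing at random (p = 1/4) (or at least failing to establish that the subject performs better than chance) when in fact the subject performs better than chance. Consequence: genuine ability (if it existed) would go unrecognized.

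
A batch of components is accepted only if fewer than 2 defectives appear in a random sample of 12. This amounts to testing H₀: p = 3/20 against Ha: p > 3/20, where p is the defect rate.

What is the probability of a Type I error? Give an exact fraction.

α = P(reject H₀ | H₀ true) = P(K ≥ 2 | p = 3/20), K ~ Binomial(12, 3/20).
Computing the lower-tail complement: 1 − 1816410504304549/4096000000000000 = 2279589495695451/4096000000000000.

2279589495695451/4096000000000000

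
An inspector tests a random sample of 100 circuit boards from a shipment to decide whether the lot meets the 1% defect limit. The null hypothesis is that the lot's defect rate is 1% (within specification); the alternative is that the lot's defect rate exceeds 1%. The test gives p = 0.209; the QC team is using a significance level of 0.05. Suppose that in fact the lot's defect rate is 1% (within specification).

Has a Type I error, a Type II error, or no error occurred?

Since p = 0.209 ≥ α = 0.05, H₀ is not rejected.
H₀ is true (actually the lot's defect rate is 1% (within specification)).
The decision matches the true state — no error.

No error (correct decision).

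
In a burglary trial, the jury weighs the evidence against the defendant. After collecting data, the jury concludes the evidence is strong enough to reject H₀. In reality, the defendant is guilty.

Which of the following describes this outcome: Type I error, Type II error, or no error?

Neither — the decision is correct.

The conventional null hypothesis here is that the defendant is innocent.
The test rejected a false H₀ — the decision matches the true state.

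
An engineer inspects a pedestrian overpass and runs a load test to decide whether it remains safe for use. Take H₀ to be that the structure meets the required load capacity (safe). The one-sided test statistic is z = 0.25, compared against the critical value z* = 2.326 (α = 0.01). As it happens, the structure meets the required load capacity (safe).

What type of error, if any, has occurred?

No error (correct decision).

Since z = 0.25 ≤ z* = 2.326, H₀ is not rejected.
H₀ is true (actually the structure meets the required load capacity (safe)).
The decision matches the true state — no error.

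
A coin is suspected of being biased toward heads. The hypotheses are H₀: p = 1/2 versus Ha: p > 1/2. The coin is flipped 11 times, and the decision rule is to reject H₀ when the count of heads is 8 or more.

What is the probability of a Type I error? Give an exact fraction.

29/256

Under H₀, K ~ Binomial(11, 1/2), and α = P(K ≥ 8).
Summing the upper tail: (165 + 55 + 11 + 1) / 2^11 = 232/2048 = 29/256.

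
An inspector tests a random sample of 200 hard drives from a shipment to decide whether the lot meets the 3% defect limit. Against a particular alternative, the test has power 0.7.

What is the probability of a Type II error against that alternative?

0.3

Power = 1 − β, so β = 1 − 0.7 = 0.3.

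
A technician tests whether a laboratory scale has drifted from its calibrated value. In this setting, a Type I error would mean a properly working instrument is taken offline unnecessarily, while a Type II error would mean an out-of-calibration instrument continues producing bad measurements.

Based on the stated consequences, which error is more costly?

Type II error

The Type II consequence (an out-of-calibration instrument continues producing bad measurements) is more severe than the Type I consequence (a properly working instrument is taken offline unnecessarily).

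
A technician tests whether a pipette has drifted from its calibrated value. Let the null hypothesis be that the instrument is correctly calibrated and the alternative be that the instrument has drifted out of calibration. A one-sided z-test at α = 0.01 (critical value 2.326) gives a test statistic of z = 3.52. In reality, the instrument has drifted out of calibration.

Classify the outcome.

No error (correct decision).

Since z = 3.52 > z* = 2.326, H₀ is rejected.
H₀ is false (actually the instrument has drifted out of calibration).
The decision matches the true state — no error.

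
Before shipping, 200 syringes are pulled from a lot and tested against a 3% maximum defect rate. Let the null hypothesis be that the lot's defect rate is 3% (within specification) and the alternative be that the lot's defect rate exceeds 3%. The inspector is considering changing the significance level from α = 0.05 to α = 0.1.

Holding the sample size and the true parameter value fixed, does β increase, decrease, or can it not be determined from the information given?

A larger α widens the rejection region, so when the alternative is true more outcomes lead to rejection — failing to reject becomes less likely.

It decreases.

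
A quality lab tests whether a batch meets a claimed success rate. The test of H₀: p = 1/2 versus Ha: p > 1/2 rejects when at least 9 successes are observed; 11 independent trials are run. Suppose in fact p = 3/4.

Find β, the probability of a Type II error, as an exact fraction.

2285053/4194304

Under the alternative p = 3/4, S ~ Binomial(11, 3/4); β is the probability the test does not reject, P(S < 9).
Summing C(11,j)·(3/4)^j·(1/4)^{11-j} for j = 0..8 gives 2285053/4194304.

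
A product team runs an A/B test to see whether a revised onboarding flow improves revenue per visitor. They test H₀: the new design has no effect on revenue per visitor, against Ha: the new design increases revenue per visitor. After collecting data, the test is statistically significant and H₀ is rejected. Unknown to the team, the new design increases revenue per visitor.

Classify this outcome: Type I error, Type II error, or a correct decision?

The test rejected a false H₀ — the decision matches the true state.

Neither — the decision is correct.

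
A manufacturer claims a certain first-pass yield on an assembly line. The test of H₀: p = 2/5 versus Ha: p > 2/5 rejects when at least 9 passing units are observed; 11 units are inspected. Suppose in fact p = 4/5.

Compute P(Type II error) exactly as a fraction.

3736313/9765625

Under the alternative p = 4/5, K ~ Binomial(11, 4/5); β is the probability the test does not reject, P(K < 9).
Summing C(11,j)·(4/5)^j·(1/5)^{11-j} for j = 0..8 gives 3736313/9765625.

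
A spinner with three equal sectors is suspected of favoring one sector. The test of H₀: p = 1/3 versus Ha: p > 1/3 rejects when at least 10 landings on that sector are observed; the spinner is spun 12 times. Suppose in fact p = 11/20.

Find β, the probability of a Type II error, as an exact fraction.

784677287856069/819200000000000

Under the alternative p = 11/20, K ~ Binomial(12, 11/20); β is the probability the test does not reject, P(K < 10).
Summing C(12,j)·(11/20)^j·(9/20)^{12-j} for j = 0..9 gives 784677287856069/819200000000000.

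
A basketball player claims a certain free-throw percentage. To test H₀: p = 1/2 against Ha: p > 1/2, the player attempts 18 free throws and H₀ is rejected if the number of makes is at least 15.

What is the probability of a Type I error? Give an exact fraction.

Under H₀, S ~ Binomial(18, 1/2), and α = P(S ≥ 15).
P(S ≥ 15) = [C(18,15) + C(18,16) + C(18,17) + C(18,18)] / 2^18 = (816 + 153 + 18 + 1) / 262144 = 988/262144 = 247/65536.

247/65536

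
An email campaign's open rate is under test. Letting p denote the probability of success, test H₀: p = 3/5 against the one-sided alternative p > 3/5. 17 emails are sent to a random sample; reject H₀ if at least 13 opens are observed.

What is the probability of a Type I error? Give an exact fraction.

α = P(reject H₀ | H₀ true) = P(X ≥ 13 | p = 3/5), with X ~ Binomial(17, 3/5).
Adding the binomial terms for j = 13 through 17 with p = 3/5 yields 19225941057/152587890625.

19225941057/152587890625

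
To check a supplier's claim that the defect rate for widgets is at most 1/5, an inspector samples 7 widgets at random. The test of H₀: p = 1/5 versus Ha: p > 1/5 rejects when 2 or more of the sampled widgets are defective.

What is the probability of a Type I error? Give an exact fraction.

The significance level is the probability, assuming p = 1/5, of seeing 2 or more defectives in 7 draws.
α = 1 − P(K ≤ 1) = 1 − 45056/78125 = 33069/78125.

33069/78125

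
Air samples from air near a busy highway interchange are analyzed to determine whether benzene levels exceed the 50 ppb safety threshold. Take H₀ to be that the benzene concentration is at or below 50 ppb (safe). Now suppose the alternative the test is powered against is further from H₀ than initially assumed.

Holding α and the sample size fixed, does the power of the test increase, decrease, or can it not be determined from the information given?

The further the true parameter sits from the null value, the more of the Ha sampling distribution falls in the rejection region.
Since power = 1 − β and β decreases, power increases.

It increases.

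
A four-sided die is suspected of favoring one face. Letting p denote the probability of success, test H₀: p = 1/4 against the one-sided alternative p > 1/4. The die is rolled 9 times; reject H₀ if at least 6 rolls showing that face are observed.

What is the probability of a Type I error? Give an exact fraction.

655/65536

Under H₀, X ~ Binomial(9, 1/4), and α = P(X ≥ 6).
Adding the binomial terms for j = 6 through 9 with p = 1/4 yields 655/65536.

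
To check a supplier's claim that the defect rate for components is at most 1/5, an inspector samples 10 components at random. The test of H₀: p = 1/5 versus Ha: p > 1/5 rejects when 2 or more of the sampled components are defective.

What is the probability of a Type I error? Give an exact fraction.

Under H₀, Y ~ Binomial(10, 1/5); the Type I error rate is P(Y ≥ 2).
Computing the lower-tail complement: 1 − 3670016/9765625 = 6095609/9765625.

6095609/9765625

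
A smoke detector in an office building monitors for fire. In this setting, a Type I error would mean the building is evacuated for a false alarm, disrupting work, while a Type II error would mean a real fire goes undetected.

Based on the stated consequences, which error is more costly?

Type II error

The Type II consequence (a real fire goes undetected) is more severe than the Type I consequence (the building is evacuated for a false alarm, disrupting work).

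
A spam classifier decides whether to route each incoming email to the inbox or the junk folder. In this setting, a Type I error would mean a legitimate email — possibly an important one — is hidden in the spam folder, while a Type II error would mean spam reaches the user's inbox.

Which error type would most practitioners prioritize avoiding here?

Type I error

The Type I consequence (a legitimate email — possibly an important one — is hidden in the spam folder) is more severe than the Type II consequence (spam reaches the user's inbox).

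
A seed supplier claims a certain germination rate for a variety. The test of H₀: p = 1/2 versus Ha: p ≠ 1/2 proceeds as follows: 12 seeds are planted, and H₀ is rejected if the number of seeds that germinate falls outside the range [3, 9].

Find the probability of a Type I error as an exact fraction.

79/2048

The significance level is the null-hypothesis probability of the rejection region {≤2} ∪ {≥10}.
The two tails are symmetric, so α = 2·(1 + 12 + 66)/2^12 = 158/4096 = 79/2048.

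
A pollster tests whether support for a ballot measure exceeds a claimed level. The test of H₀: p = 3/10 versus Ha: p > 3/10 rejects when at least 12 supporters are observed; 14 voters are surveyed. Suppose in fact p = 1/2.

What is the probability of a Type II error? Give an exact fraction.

Under the alternative p = 1/2, K ~ Binomial(14, 1/2); β is the probability the test does not reject, P(K < 12).
Equivalently, β = 1 − P(K ≥ 12) = 8139/8192.

8139/8192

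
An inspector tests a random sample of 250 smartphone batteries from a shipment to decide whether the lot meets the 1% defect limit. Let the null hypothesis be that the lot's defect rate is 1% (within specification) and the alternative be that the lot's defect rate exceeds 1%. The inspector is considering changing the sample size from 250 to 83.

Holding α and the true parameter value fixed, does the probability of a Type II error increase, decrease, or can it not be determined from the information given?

It increases.

A smaller sample increases the standard error, so the sampling distributions under H₀ and Ha overlap more.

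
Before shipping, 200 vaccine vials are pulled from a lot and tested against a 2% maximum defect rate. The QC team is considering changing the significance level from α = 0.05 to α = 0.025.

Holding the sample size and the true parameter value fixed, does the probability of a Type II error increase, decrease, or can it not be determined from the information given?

It increases.

A smaller α moves the rejection region further into the tail. With the alternative true, more outcomes now fall outside the rejection region, so failing to reject becomes more likely.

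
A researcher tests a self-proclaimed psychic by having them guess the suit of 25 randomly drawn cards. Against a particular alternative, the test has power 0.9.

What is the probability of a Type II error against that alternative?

0.1

Power = 1 − β, so β = 1 − 0.9 = 0.1.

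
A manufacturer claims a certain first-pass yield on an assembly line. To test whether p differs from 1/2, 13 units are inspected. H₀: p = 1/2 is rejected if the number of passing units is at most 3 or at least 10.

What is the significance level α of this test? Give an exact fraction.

Under H₀, S ~ Binomial(13, 1/2); α is the probability of landing in either tail, P(S ≤ 3) + P(S ≥ 10).
The two tails are symmetric, so α = 2·(1 + 13 + 78 + 286)/2^13 = 756/8192 = 189/2048.

189/2048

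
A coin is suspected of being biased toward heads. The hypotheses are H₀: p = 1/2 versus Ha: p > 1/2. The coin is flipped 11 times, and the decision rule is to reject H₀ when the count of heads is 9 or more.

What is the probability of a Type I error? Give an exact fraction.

α = P(reject H₀ | H₀ true) = P(Y ≥ 9 | p = 1/2), with Y ~ Binomial(11, 1/2).
Summing the upper tail: (55 + 11 + 1) / 2^11 = 67/2048.

67/2048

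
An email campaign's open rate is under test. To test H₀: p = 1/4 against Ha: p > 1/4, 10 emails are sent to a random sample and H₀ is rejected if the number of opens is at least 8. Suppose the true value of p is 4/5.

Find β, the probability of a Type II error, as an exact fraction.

3146489/9765625

β = P(fail to reject H₀ | Ha true) = P(Y ≤ 7 | p = 4/5), Y ~ Binomial(10, 4/5).
Equivalently, β = 1 − P(Y ≥ 8) = 3146489/9765625.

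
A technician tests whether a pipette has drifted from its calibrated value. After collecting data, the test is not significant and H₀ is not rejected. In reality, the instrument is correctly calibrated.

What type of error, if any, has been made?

No error — this is a correct decision.

The conventional null hypothesis here is that the instrument is correctly calibrated.
The test retained a true H₀ — the decision matches the true state.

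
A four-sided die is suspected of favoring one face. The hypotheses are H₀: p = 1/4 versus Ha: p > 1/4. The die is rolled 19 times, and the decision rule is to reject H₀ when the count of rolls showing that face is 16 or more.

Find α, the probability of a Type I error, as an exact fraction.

1735/17179869184

α = P(reject H₀ | H₀ true) = P(Y ≥ 16 | p = 1/4), with Y ~ Binomial(19, 1/4).
Summing C(19,j)(1/4)^j(3/4)^{19−j} for j = 16,…,19 gives 1735/17179869184.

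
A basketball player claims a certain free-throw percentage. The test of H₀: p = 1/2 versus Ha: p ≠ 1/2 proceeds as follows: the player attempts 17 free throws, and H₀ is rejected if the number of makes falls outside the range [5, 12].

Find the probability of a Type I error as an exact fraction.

1607/32768

Under H₀, Y ~ Binomial(17, 1/2); α is the probability of landing in either tail, P(Y ≤ 4) + P(Y ≥ 13).
The two tails are symmetric, so α = 2·(1 + 17 + 136 + 680 + 2380)/2^17 = 6428/131072 = 1607/32768.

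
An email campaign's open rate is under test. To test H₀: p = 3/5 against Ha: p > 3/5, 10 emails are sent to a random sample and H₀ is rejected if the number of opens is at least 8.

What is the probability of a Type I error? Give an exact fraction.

1633689/9765625

The Type I error probability is α = P(Y ≥ 8) computed under H₀, where Y ~ Binomial(10, 3/5).
Adding the binomial terms for j = 8 through 10 with p = 3/5 yields 1633689/9765625.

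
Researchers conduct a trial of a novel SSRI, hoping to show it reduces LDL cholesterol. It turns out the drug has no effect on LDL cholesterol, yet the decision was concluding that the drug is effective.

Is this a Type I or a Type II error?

The null hypothesis here is that the drug has no effect on LDL cholesterol.
'Concluding that the drug is effective' corresponds to rejecting H₀.
H₀ was rejected but H₀ is true — a Type I error (false positive).

Type I error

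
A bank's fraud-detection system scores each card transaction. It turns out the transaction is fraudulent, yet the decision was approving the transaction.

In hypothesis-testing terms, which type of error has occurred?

Type II error

The null hypothesis here is that the transaction is legitimate.
'Approving the transaction' corresponds to failing to reject H₀.
H₀ was not rejected but H₀ is false — a Type II error (false negative).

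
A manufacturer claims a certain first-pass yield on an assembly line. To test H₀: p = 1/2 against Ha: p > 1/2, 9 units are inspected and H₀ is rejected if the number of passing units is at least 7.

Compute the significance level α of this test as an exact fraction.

The Type I error probability is α = P(K ≥ 7) computed under H₀, where K ~ Binomial(9, 1/2).
That's C(9,7) + C(9,8) + C(9,9) over 2^9, i.e. (36 + 9 + 1)/512 = 46/512 = 23/256.

23/256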